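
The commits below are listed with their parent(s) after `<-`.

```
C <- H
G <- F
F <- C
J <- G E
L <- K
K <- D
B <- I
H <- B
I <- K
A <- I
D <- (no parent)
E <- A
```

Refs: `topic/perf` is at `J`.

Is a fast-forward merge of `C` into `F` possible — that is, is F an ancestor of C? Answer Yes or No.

A fast-forward from F to C is possible iff F is an ancestor of C.
Ancestors of C: {B, C, D, H, I, K}.
F is not among them, so fast-forward is not possible.

No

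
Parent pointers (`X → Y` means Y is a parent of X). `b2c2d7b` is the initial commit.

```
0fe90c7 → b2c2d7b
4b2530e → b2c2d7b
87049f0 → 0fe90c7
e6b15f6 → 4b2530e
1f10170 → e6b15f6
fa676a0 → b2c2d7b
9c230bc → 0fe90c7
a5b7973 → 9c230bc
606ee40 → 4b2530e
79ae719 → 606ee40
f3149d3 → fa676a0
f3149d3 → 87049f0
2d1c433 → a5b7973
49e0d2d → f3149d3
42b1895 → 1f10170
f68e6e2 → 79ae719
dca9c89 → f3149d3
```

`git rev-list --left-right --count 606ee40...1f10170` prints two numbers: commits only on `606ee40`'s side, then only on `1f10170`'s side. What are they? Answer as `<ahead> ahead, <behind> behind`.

Reachable from 606ee40: {4b2530e, 606ee40, b2c2d7b}.
Reachable from 1f10170: {1f10170, 4b2530e, b2c2d7b, e6b15f6}.
Only in 606ee40's history (ahead): {606ee40} — 1.
Only in 1f10170's history (behind): {1f10170, e6b15f6} — 2.

1 ahead, 2 behind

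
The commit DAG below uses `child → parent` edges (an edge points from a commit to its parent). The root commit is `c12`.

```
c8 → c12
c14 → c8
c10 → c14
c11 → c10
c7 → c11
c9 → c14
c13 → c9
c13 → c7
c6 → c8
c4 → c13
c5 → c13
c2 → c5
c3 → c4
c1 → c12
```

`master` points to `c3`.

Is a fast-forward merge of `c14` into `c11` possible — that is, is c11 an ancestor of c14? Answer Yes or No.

A fast-forward from c11 to c14 is possible iff c11 is an ancestor of c14.
Ancestors of c14: {c12, c14, c8}.
c11 is not among them, so fast-forward is not possible.

No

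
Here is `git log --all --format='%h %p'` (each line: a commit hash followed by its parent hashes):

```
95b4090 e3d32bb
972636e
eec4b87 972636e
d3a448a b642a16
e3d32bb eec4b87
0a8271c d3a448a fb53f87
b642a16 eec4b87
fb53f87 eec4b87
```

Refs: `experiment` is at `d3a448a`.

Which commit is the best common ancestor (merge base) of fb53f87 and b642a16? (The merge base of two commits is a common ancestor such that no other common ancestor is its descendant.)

Ancestors of fb53f87: {972636e, eec4b87, fb53f87}.
Ancestors of b642a16: {972636e, b642a16, eec4b87}.
Common ancestors: {972636e, eec4b87}.
Among these, eec4b87 is not an ancestor of any other common ancestor — it is the merge base.

eec4b87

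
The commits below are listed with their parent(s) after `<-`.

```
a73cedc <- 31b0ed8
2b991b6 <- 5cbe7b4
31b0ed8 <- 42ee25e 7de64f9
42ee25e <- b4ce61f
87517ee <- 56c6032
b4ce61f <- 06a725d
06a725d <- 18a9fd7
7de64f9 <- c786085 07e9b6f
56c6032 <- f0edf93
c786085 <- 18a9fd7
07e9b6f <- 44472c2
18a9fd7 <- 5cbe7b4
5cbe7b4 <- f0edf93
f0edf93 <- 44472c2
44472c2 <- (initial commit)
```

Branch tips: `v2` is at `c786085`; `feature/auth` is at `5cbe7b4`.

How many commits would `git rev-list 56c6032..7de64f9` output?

5

Reachable from 7de64f9: {07e9b6f, 18a9fd7, 44472c2, 5cbe7b4, 7de64f9, c786085, f0edf93}.
Reachable from 56c6032: {44472c2, 56c6032, f0edf93}.
In 7de64f9's history but not 56c6032's: {07e9b6f, 18a9fd7, 5cbe7b4, 7de64f9, c786085} — 5 commits.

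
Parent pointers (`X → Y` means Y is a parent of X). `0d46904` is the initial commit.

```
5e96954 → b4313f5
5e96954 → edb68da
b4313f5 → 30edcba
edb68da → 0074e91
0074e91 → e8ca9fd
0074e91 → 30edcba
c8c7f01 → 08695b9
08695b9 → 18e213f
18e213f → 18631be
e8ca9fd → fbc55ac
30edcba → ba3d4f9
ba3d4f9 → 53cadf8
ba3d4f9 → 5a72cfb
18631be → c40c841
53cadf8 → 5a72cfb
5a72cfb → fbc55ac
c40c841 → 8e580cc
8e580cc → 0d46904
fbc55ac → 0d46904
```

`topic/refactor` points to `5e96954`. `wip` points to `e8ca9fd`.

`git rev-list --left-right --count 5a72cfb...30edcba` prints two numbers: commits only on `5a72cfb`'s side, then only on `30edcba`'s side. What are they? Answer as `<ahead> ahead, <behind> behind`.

0 ahead, 3 behind

Reachable from 5a72cfb: {0d46904, 5a72cfb, fbc55ac}.
Reachable from 30edcba: {0d46904, 30edcba, 53cadf8, 5a72cfb, ba3d4f9, fbc55ac}.
Only in 5a72cfb's history (ahead): {} — 0.
Only in 30edcba's history (behind): {30edcba, 53cadf8, ba3d4f9} — 3.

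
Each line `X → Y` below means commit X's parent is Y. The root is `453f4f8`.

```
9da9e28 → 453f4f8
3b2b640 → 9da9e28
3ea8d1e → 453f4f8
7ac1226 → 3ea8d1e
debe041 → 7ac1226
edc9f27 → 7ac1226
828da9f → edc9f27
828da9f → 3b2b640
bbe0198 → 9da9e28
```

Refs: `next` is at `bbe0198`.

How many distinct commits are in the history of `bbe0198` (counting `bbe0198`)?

3

Walking parent pointers from bbe0198: reachable set = {453f4f8, 9da9e28, bbe0198}.
That is 3 commits.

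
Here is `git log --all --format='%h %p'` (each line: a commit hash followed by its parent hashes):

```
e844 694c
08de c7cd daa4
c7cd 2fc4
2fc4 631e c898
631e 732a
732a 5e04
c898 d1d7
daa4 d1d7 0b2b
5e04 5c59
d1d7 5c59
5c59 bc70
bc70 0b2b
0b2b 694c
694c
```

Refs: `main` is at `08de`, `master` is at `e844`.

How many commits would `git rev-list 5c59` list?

Walking parent pointers from 5c59: reachable set = {0b2b, 5c59, 694c, bc70}.
That is 4 commits.

4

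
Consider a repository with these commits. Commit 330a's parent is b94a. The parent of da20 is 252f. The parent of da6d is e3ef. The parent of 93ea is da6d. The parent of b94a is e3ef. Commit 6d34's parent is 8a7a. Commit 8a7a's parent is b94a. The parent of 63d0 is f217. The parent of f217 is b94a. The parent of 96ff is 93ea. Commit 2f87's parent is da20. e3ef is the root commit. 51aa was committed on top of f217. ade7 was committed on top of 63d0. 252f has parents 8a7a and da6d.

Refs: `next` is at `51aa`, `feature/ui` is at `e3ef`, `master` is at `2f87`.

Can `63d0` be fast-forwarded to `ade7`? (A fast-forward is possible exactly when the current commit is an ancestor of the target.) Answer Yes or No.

Yes

A fast-forward from 63d0 to ade7 is possible iff 63d0 is an ancestor of ade7.
Ancestors of ade7: {63d0, ade7, b94a, e3ef, f217}.
63d0 is among them, so fast-forward is possible.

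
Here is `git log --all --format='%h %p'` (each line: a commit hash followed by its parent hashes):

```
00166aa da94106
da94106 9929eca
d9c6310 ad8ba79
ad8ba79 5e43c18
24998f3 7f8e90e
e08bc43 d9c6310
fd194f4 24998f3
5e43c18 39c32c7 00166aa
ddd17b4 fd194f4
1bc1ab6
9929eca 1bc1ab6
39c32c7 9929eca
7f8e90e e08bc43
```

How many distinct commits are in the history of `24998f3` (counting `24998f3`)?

11

Walking parent pointers from 24998f3: reachable set = {00166aa, 1bc1ab6, 24998f3, 39c32c7, 5e43c18, 7f8e90e, 9929eca, ad8ba79, d9c6310, da94106, e08bc43}.
That is 11 commits.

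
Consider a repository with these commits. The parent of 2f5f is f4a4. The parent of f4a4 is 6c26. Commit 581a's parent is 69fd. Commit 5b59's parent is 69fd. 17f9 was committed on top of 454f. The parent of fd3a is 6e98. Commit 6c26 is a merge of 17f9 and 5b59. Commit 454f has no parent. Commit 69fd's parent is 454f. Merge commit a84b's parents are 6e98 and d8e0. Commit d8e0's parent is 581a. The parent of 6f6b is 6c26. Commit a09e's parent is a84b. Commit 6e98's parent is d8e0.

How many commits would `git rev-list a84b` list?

Walking parent pointers from a84b: reachable set = {454f, 581a, 69fd, 6e98, a84b, d8e0}.
That is 6 commits.

6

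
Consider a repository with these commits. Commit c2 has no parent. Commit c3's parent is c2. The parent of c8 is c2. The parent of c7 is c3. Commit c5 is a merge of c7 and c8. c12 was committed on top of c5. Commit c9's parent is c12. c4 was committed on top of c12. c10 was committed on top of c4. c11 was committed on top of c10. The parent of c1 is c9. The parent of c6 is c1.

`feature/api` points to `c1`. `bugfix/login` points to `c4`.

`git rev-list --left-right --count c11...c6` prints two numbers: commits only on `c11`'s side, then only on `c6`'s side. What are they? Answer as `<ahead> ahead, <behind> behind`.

3 ahead, 3 behind

Reachable from c11: {c10, c11, c12, c2, c3, c4, c5, c7, c8}.
Reachable from c6: {c1, c12, c2, c3, c5, c6, c7, c8, c9}.
Only in c11's history (ahead): {c10, c11, c4} — 3.
Only in c6's history (behind): {c1, c6, c9} — 3.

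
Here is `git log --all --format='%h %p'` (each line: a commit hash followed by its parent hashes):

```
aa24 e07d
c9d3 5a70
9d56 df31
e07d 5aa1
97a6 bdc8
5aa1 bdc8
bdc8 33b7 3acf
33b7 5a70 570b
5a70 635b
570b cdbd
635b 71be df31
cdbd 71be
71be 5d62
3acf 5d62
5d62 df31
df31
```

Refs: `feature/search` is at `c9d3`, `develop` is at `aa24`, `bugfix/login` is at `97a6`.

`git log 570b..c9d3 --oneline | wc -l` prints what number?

3

Reachable from c9d3: {5a70, 5d62, 635b, 71be, c9d3, df31}.
Reachable from 570b: {570b, 5d62, 71be, cdbd, df31}.
In c9d3's history but not 570b's: {5a70, 635b, c9d3} — 3 commits.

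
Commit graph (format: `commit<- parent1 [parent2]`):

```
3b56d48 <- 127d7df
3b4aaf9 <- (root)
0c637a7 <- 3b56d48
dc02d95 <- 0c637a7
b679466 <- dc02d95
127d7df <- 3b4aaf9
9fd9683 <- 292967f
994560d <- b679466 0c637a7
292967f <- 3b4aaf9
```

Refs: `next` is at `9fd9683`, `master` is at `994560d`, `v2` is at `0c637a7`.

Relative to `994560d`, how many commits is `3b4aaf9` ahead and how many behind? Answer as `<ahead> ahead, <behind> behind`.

0 ahead, 6 behind

Reachable from 3b4aaf9: {3b4aaf9}.
Reachable from 994560d: {0c637a7, 127d7df, 3b4aaf9, 3b56d48, 994560d, b679466, dc02d95}.
Only in 3b4aaf9's history (ahead): {} — 0.
Only in 994560d's history (behind): {0c637a7, 127d7df, 3b56d48, 994560d, b679466, dc02d95} — 6.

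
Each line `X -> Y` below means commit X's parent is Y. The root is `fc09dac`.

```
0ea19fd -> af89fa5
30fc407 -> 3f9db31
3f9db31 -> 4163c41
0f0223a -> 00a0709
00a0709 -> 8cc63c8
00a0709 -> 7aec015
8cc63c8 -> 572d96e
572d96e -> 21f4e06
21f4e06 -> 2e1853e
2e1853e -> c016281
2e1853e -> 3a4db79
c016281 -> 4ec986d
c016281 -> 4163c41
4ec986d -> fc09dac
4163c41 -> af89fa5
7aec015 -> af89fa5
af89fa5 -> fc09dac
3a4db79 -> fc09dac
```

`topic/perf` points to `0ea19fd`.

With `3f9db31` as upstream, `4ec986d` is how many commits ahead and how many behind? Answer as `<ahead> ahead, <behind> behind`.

1 ahead, 3 behind

Reachable from 4ec986d: {4ec986d, fc09dac}.
Reachable from 3f9db31: {3f9db31, 4163c41, af89fa5, fc09dac}.
Only in 4ec986d's history (ahead): {4ec986d} — 1.
Only in 3f9db31's history (behind): {3f9db31, 4163c41, af89fa5} — 3.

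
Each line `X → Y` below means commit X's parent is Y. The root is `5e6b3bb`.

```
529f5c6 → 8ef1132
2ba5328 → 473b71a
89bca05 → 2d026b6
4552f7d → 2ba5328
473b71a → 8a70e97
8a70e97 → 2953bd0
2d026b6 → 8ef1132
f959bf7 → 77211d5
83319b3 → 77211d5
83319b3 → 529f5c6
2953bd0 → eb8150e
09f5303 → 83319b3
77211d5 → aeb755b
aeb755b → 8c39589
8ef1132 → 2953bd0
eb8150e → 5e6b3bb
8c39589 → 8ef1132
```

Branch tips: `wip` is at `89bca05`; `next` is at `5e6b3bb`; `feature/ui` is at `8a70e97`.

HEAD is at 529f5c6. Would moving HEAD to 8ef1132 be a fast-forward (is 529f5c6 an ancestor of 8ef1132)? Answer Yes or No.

A fast-forward from 529f5c6 to 8ef1132 is possible iff 529f5c6 is an ancestor of 8ef1132.
Ancestors of 8ef1132: {2953bd0, 5e6b3bb, 8ef1132, eb8150e}.
529f5c6 is not among them, so fast-forward is not possible.

No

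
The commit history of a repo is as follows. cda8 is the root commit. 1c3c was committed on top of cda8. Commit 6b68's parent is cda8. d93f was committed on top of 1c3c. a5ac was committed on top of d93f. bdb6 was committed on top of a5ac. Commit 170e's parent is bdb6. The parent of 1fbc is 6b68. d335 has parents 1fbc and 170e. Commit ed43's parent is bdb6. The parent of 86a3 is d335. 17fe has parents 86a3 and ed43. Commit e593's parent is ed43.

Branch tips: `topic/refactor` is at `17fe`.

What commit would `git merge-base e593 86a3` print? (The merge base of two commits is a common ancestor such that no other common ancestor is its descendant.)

Ancestors of e593: {1c3c, a5ac, bdb6, cda8, d93f, e593, ed43}.
Ancestors of 86a3: {170e, 1c3c, 1fbc, 6b68, 86a3, a5ac, bdb6, cda8, d335, d93f}.
Common ancestors: {1c3c, a5ac, bdb6, cda8, d93f}.
Among these, bdb6 is not an ancestor of any other common ancestor — it is the merge base.

bdb6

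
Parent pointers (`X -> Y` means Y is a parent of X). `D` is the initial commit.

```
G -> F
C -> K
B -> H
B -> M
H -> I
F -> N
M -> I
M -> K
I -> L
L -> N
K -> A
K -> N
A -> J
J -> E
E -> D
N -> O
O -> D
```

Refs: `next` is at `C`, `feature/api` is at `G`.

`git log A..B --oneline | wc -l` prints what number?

Reachable from B: {A, B, D, E, H, I, J, K, L, M, N, O}.
Reachable from A: {A, D, E, J}.
In B's history but not A's: {B, H, I, K, L, M, N, O} — 8 commits.

8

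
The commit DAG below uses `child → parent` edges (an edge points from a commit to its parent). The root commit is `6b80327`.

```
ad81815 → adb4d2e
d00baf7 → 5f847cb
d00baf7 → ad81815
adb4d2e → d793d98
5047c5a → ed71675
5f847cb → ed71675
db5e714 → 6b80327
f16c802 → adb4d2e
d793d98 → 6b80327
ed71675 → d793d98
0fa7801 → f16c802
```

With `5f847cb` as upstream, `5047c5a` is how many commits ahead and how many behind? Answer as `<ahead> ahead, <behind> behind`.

Reachable from 5047c5a: {5047c5a, 6b80327, d793d98, ed71675}.
Reachable from 5f847cb: {5f847cb, 6b80327, d793d98, ed71675}.
Only in 5047c5a's history (ahead): {5047c5a} — 1.
Only in 5f847cb's history (behind): {5f847cb} — 1.

1 ahead, 1 behind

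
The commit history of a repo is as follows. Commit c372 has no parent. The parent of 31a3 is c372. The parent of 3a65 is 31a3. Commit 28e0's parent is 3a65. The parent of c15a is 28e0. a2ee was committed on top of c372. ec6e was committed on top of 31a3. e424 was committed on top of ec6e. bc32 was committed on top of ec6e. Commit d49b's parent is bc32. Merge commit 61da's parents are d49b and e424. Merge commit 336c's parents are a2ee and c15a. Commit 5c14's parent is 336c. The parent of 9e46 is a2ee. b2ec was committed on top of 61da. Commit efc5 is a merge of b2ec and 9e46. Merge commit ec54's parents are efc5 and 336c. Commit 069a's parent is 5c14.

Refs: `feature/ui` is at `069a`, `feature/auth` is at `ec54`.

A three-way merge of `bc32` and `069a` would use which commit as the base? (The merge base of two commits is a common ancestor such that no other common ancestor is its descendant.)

31a3

Ancestors of bc32: {31a3, bc32, c372, ec6e}.
Ancestors of 069a: {069a, 28e0, 31a3, 336c, 3a65, 5c14, a2ee, c15a, c372}.
Common ancestors: {31a3, c372}.
Among these, 31a3 is not an ancestor of any other common ancestor — it is the merge base.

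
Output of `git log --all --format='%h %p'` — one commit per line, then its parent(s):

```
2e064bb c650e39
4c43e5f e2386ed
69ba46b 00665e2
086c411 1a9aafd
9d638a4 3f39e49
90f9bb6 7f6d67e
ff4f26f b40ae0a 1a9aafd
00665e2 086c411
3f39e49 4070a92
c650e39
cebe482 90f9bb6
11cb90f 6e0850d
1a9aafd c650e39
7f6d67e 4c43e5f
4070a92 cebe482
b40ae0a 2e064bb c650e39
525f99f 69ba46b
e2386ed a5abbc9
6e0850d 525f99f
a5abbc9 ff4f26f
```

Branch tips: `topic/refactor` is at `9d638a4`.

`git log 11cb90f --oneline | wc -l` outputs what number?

8

Walking parent pointers from 11cb90f: reachable set = {00665e2, 086c411, 11cb90f, 1a9aafd, 525f99f, 69ba46b, 6e0850d, c650e39}.
That is 8 commits.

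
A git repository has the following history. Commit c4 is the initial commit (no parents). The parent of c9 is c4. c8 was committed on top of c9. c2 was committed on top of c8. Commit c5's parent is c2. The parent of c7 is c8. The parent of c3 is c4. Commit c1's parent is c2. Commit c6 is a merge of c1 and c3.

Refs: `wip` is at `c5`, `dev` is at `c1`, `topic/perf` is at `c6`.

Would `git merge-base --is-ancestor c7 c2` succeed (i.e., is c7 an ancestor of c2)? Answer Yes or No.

Ancestors of c2: {c2, c4, c8, c9}.
c7 is not in that set, so it is not an ancestor of c2.

No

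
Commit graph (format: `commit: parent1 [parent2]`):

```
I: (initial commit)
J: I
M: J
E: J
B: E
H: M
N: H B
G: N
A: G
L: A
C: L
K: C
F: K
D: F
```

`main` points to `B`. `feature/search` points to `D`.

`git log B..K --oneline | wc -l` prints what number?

Reachable from K: {A, B, C, E, G, H, I, J, K, L, M, N}.
Reachable from B: {B, E, I, J}.
In K's history but not B's: {A, C, G, H, K, L, M, N} — 8 commits.

8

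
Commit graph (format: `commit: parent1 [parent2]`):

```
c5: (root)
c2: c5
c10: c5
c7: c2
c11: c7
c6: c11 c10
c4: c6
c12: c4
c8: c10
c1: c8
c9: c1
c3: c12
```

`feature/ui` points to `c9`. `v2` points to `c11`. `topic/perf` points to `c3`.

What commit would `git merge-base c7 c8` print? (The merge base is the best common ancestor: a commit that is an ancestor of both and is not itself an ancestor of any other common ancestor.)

Ancestors of c7: {c2, c5, c7}.
Ancestors of c8: {c10, c5, c8}.
Common ancestors: {c5}.
The only common ancestor is c5, so it is the merge base.

c5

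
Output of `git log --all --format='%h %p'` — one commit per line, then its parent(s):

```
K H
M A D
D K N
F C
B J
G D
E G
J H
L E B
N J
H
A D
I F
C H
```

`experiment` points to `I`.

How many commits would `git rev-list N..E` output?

4

Reachable from E: {D, E, G, H, J, K, N}.
Reachable from N: {H, J, N}.
In E's history but not N's: {D, E, G, K} — 4 commits.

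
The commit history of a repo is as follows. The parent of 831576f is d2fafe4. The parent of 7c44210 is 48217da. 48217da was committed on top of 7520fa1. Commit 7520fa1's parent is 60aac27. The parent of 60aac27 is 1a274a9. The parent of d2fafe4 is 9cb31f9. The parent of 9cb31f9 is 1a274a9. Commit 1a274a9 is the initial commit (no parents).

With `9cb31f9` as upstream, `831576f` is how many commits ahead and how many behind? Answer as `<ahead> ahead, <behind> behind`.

Reachable from 831576f: {1a274a9, 831576f, 9cb31f9, d2fafe4}.
Reachable from 9cb31f9: {1a274a9, 9cb31f9}.
Only in 831576f's history (ahead): {831576f, d2fafe4} — 2.
Only in 9cb31f9's history (behind): {} — 0.

2 ahead, 0 behind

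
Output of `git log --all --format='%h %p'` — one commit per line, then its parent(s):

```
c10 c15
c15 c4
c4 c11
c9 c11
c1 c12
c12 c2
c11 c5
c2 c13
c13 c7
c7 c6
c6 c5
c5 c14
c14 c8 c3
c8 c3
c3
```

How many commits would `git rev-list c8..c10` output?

6

Reachable from c10: {c10, c11, c14, c15, c3, c4, c5, c8}.
Reachable from c8: {c3, c8}.
In c10's history but not c8's: {c10, c11, c14, c15, c4, c5} — 6 commits.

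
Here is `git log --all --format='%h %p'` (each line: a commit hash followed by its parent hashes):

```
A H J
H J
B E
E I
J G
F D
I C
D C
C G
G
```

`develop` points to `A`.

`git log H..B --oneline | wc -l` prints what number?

Reachable from B: {B, C, E, G, I}.
Reachable from H: {G, H, J}.
In B's history but not H's: {B, C, E, I} — 4 commits.

4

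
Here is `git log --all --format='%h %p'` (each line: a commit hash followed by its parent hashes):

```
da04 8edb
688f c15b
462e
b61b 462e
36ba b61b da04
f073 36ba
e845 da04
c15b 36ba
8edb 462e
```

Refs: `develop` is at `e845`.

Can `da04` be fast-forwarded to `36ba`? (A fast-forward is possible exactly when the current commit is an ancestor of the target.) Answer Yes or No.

Yes

A fast-forward from da04 to 36ba is possible iff da04 is an ancestor of 36ba.
Ancestors of 36ba: {36ba, 462e, 8edb, b61b, da04}.
da04 is among them, so fast-forward is possible.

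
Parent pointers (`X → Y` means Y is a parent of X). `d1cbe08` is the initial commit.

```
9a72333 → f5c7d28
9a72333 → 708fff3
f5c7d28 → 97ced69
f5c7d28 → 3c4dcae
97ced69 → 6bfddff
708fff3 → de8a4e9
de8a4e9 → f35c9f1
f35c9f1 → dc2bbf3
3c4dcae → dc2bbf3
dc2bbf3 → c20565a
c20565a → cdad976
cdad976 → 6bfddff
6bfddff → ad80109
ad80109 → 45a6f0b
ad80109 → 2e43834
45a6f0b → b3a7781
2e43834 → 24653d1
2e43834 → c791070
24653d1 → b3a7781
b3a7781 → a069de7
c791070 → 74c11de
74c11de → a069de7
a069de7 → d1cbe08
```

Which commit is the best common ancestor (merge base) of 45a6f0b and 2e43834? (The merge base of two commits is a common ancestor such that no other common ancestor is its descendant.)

b3a7781

Ancestors of 45a6f0b: {45a6f0b, a069de7, b3a7781, d1cbe08}.
Ancestors of 2e43834: {24653d1, 2e43834, 74c11de, a069de7, b3a7781, c791070, d1cbe08}.
Common ancestors: {a069de7, b3a7781, d1cbe08}.
Among these, b3a7781 is not an ancestor of any other common ancestor — it is the merge base.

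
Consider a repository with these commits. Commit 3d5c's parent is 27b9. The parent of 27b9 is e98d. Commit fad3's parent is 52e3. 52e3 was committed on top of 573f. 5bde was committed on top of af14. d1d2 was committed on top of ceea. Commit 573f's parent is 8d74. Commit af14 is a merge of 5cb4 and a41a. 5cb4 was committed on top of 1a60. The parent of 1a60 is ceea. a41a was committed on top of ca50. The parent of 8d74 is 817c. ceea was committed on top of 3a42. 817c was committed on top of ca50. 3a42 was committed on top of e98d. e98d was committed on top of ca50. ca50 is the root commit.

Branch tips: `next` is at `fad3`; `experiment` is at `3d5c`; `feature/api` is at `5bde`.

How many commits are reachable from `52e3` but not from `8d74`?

Reachable from 52e3: {52e3, 573f, 817c, 8d74, ca50}.
Reachable from 8d74: {817c, 8d74, ca50}.
In 52e3's history but not 8d74's: {52e3, 573f} — 2 commits.

2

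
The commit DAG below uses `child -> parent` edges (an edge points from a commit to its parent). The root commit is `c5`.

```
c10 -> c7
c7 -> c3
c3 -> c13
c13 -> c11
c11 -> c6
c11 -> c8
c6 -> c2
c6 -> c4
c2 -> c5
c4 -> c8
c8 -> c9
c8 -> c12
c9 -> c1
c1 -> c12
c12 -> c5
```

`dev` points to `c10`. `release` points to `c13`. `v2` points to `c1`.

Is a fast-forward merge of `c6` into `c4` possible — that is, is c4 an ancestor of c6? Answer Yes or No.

A fast-forward from c4 to c6 is possible iff c4 is an ancestor of c6.
Ancestors of c6: {c1, c12, c2, c4, c5, c6, c8, c9}.
c4 is among them, so fast-forward is possible.

Yes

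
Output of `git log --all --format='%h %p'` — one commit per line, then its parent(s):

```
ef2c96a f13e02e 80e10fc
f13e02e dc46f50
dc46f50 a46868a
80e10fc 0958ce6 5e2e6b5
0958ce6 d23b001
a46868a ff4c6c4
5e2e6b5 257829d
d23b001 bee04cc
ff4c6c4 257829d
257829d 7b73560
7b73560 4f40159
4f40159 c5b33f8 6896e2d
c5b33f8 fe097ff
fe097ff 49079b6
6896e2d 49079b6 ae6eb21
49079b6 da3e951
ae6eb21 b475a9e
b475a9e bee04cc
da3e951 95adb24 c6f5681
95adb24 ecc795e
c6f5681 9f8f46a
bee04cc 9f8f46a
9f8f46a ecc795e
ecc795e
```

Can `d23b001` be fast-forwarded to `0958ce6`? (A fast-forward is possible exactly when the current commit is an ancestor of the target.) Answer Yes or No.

Yes

A fast-forward from d23b001 to 0958ce6 is possible iff d23b001 is an ancestor of 0958ce6.
Ancestors of 0958ce6: {0958ce6, 9f8f46a, bee04cc, d23b001, ecc795e}.
d23b001 is among them, so fast-forward is possible.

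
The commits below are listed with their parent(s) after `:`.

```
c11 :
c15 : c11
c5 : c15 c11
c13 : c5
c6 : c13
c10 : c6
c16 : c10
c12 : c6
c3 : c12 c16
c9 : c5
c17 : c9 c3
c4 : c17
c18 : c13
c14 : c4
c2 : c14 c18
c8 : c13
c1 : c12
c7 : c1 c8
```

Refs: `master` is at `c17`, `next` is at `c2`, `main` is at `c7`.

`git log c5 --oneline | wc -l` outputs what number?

3

Walking parent pointers from c5: reachable set = {c11, c15, c5}.
That is 3 commits.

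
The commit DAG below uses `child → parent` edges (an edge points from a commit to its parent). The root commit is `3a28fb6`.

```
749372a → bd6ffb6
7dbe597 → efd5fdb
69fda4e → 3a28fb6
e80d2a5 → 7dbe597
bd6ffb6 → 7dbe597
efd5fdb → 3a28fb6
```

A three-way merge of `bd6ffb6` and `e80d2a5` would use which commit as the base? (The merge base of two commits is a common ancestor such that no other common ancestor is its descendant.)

7dbe597

Ancestors of bd6ffb6: {3a28fb6, 7dbe597, bd6ffb6, efd5fdb}.
Ancestors of e80d2a5: {3a28fb6, 7dbe597, e80d2a5, efd5fdb}.
Common ancestors: {3a28fb6, 7dbe597, efd5fdb}.
Among these, 7dbe597 is not an ancestor of any other common ancestor — it is the merge base.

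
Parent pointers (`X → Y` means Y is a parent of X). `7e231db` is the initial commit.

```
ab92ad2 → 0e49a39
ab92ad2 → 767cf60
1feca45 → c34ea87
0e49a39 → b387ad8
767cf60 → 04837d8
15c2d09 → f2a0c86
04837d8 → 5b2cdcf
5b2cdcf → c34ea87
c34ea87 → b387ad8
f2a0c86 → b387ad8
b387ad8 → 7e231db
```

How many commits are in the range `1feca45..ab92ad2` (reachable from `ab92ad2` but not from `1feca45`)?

Reachable from ab92ad2: {04837d8, 0e49a39, 5b2cdcf, 767cf60, 7e231db, ab92ad2, b387ad8, c34ea87}.
Reachable from 1feca45: {1feca45, 7e231db, b387ad8, c34ea87}.
In ab92ad2's history but not 1feca45's: {04837d8, 0e49a39, 5b2cdcf, 767cf60, ab92ad2} — 5 commits.

5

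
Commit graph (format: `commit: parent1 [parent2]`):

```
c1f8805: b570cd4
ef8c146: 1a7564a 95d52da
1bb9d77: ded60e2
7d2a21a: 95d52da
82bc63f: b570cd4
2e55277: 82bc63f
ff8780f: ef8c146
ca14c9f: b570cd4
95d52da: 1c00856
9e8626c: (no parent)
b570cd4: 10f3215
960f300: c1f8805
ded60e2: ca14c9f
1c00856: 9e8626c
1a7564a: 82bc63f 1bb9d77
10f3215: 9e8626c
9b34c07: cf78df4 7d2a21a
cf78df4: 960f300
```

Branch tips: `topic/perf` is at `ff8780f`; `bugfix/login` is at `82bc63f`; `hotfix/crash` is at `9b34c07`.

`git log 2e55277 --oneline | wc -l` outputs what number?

Walking parent pointers from 2e55277: reachable set = {10f3215, 2e55277, 82bc63f, 9e8626c, b570cd4}.
That is 5 commits.

5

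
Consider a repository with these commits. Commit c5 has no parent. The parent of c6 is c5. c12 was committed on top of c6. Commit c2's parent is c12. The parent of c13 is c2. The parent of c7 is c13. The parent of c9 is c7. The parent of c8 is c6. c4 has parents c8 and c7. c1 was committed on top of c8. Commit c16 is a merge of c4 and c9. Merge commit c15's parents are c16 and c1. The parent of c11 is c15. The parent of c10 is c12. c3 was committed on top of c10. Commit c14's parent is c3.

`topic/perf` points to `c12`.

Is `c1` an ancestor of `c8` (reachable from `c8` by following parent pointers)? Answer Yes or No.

Ancestors of c8: {c5, c6, c8}.
c1 is not in that set, so it is not an ancestor of c8.

No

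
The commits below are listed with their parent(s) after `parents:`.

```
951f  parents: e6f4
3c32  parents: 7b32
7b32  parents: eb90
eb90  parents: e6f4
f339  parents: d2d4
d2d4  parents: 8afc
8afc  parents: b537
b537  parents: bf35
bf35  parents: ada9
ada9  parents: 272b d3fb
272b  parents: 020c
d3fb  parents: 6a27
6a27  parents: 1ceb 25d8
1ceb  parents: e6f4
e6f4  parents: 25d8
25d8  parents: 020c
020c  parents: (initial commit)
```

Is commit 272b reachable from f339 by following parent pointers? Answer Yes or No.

Ancestors of f339 (commits reachable by following parents): {020c, 1ceb, 25d8, 272b, 6a27, 8afc, ada9, b537, bf35, d2d4, d3fb, e6f4, f339}.
272b is in that set, so it is an ancestor of f339.

Yes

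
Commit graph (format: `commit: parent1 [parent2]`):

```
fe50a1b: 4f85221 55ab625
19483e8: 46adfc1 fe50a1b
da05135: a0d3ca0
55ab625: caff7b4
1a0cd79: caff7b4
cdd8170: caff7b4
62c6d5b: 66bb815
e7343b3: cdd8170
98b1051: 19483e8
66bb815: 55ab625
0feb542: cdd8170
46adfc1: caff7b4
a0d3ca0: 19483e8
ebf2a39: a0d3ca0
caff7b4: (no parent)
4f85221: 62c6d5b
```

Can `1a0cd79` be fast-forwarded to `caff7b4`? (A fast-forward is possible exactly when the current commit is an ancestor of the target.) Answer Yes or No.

A fast-forward from 1a0cd79 to caff7b4 is possible iff 1a0cd79 is an ancestor of caff7b4.
Ancestors of caff7b4: {caff7b4}.
1a0cd79 is not among them, so fast-forward is not possible.

No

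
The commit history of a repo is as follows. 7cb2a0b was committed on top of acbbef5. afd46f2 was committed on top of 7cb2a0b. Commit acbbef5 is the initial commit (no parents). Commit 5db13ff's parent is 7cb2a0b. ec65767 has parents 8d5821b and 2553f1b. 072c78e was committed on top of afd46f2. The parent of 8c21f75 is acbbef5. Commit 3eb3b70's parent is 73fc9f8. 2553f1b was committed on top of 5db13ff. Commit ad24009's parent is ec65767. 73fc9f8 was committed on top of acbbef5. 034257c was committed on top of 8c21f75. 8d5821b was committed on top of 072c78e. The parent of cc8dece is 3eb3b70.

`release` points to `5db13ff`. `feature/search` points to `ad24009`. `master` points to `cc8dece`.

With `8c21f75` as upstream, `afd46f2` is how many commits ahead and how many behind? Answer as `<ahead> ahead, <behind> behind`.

2 ahead, 1 behind

Reachable from afd46f2: {7cb2a0b, acbbef5, afd46f2}.
Reachable from 8c21f75: {8c21f75, acbbef5}.
Only in afd46f2's history (ahead): {7cb2a0b, afd46f2} — 2.
Only in 8c21f75's history (behind): {8c21f75} — 1.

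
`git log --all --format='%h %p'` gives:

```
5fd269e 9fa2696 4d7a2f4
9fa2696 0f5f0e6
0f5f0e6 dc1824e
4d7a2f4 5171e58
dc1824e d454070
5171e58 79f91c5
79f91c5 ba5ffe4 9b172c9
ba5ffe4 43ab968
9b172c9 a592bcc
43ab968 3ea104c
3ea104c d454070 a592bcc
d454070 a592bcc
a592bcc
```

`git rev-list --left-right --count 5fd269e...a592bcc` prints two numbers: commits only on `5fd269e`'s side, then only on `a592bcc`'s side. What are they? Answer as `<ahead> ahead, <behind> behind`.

12 ahead, 0 behind

Reachable from 5fd269e: {0f5f0e6, 3ea104c, 43ab968, 4d7a2f4, 5171e58, 5fd269e, 79f91c5, 9b172c9, 9fa2696, a592bcc, ba5ffe4, d454070, dc1824e}.
Reachable from a592bcc: {a592bcc}.
Only in 5fd269e's history (ahead): {0f5f0e6, 3ea104c, 43ab968, 4d7a2f4, 5171e58, 5fd269e, 79f91c5, 9b172c9, 9fa2696, ba5ffe4, d454070, dc1824e} — 12.
Only in a592bcc's history (behind): {} — 0.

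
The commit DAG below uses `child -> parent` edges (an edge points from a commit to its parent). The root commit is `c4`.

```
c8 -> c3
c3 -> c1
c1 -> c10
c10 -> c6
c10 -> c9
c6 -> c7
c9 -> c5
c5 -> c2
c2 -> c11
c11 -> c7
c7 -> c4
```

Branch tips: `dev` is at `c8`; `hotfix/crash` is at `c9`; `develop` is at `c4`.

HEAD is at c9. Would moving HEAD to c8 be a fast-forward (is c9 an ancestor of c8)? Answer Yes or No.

A fast-forward from c9 to c8 is possible iff c9 is an ancestor of c8.
Ancestors of c8: {c1, c10, c11, c2, c3, c4, c5, c6, c7, c8, c9}.
c9 is among them, so fast-forward is possible.

Yes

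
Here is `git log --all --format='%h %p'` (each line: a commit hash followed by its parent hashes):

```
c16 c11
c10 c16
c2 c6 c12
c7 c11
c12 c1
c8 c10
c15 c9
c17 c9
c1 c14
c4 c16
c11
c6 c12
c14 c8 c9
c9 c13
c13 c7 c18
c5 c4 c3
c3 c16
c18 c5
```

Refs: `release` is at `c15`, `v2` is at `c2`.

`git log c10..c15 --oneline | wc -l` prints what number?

Reachable from c15: {c11, c13, c15, c16, c18, c3, c4, c5, c7, c9}.
Reachable from c10: {c10, c11, c16}.
In c15's history but not c10's: {c13, c15, c18, c3, c4, c5, c7, c9} — 8 commits.

8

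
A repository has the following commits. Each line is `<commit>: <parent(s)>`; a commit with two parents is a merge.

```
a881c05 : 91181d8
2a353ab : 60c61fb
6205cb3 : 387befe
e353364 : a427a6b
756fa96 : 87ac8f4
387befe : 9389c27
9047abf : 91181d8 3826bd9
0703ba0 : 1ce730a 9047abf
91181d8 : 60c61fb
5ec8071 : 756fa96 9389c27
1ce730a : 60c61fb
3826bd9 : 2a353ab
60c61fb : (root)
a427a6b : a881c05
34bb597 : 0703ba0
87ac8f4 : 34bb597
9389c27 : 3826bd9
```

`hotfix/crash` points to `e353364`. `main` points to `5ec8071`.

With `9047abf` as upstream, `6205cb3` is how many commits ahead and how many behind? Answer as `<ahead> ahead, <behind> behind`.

3 ahead, 2 behind

Reachable from 6205cb3: {2a353ab, 3826bd9, 387befe, 60c61fb, 6205cb3, 9389c27}.
Reachable from 9047abf: {2a353ab, 3826bd9, 60c61fb, 9047abf, 91181d8}.
Only in 6205cb3's history (ahead): {387befe, 6205cb3, 9389c27} — 3.
Only in 9047abf's history (behind): {9047abf, 91181d8} — 2.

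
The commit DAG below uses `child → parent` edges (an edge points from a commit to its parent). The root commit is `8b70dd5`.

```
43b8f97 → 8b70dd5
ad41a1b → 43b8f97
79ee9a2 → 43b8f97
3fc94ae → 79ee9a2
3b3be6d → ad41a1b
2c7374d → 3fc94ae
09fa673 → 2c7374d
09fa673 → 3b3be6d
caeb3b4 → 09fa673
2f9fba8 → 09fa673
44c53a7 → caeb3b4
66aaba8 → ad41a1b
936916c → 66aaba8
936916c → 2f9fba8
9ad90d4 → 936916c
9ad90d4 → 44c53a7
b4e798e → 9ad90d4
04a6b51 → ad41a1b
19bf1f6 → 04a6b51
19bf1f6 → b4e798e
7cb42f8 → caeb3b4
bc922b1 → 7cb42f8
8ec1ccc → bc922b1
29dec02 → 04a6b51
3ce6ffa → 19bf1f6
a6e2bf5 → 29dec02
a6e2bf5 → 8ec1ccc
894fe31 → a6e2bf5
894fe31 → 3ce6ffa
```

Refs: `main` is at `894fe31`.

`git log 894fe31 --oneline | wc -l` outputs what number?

Walking parent pointers from 894fe31: reachable set = {04a6b51, 09fa673, 19bf1f6, 29dec02, 2c7374d, 2f9fba8, 3b3be6d, 3ce6ffa, 3fc94ae, 43b8f97, 44c53a7, 66aaba8, 79ee9a2, 7cb42f8, 894fe31, 8b70dd5, 8ec1ccc, 936916c, 9ad90d4, a6e2bf5, ad41a1b, b4e798e, bc922b1, caeb3b4}.
That is 24 commits.

24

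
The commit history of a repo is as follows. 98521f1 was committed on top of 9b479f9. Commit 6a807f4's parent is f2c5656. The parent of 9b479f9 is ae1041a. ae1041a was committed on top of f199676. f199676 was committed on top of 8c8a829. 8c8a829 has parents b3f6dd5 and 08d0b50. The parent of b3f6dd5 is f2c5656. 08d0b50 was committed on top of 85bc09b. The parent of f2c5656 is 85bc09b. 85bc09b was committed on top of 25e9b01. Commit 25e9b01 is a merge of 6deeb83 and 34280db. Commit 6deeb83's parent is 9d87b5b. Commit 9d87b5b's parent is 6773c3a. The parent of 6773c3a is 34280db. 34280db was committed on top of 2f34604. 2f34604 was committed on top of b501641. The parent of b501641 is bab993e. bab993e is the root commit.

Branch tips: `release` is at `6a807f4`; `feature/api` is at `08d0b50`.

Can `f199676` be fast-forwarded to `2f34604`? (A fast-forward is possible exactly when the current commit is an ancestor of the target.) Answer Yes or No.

No

A fast-forward from f199676 to 2f34604 is possible iff f199676 is an ancestor of 2f34604.
Ancestors of 2f34604: {2f34604, b501641, bab993e}.
f199676 is not among them, so fast-forward is not possible.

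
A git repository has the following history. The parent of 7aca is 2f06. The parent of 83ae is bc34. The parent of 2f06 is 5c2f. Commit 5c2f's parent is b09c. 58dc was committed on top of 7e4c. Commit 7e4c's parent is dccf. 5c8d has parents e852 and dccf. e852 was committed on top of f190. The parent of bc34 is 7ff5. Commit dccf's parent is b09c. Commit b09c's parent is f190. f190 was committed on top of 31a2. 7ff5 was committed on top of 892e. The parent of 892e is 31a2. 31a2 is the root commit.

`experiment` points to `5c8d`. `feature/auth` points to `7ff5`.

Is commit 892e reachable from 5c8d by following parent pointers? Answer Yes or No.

Ancestors of 5c8d: {31a2, 5c8d, b09c, dccf, e852, f190}.
892e is not in that set, so it is not an ancestor of 5c8d.

No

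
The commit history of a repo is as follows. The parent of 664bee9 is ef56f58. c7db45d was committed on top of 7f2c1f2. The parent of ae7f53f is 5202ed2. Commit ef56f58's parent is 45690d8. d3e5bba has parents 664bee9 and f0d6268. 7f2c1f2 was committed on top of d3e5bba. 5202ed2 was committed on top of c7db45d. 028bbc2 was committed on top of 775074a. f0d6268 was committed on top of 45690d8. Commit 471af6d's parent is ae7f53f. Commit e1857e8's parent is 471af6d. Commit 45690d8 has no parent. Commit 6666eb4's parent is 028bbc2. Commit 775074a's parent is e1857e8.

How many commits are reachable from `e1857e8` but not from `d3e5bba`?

6

Reachable from e1857e8: {45690d8, 471af6d, 5202ed2, 664bee9, 7f2c1f2, ae7f53f, c7db45d, d3e5bba, e1857e8, ef56f58, f0d6268}.
Reachable from d3e5bba: {45690d8, 664bee9, d3e5bba, ef56f58, f0d6268}.
In e1857e8's history but not d3e5bba's: {471af6d, 5202ed2, 7f2c1f2, ae7f53f, c7db45d, e1857e8} — 6 commits.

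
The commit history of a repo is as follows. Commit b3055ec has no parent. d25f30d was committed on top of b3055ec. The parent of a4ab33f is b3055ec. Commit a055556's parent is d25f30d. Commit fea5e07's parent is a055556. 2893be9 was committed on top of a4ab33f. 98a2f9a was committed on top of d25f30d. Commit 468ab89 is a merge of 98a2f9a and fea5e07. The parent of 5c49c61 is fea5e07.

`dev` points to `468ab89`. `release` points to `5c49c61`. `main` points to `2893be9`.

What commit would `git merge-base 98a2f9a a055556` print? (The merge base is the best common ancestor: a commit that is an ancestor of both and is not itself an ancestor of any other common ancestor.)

d25f30d

Ancestors of 98a2f9a: {98a2f9a, b3055ec, d25f30d}.
Ancestors of a055556: {a055556, b3055ec, d25f30d}.
Common ancestors: {b3055ec, d25f30d}.
Among these, d25f30d is not an ancestor of any other common ancestor — it is the merge base.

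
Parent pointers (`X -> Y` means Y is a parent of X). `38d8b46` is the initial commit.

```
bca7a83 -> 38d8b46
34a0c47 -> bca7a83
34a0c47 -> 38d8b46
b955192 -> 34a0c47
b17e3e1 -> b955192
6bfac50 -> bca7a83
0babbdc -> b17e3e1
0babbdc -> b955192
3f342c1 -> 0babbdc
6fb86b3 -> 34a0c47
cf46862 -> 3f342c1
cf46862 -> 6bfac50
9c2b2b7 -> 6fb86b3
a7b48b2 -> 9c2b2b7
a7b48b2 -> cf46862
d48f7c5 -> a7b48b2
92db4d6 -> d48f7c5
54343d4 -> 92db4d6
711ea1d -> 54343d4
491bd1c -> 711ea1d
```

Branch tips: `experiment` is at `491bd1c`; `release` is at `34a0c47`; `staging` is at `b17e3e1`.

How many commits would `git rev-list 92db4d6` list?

Walking parent pointers from 92db4d6: reachable set = {0babbdc, 34a0c47, 38d8b46, 3f342c1, 6bfac50, 6fb86b3, 92db4d6, 9c2b2b7, a7b48b2, b17e3e1, b955192, bca7a83, cf46862, d48f7c5}.
That is 14 commits.

14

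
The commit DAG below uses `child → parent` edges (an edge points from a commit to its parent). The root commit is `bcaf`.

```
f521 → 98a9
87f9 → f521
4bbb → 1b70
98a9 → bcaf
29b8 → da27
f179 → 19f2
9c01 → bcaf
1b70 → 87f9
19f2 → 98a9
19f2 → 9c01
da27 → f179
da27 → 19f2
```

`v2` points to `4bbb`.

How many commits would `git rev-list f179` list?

Walking parent pointers from f179: reachable set = {19f2, 98a9, 9c01, bcaf, f179}.
That is 5 commits.

5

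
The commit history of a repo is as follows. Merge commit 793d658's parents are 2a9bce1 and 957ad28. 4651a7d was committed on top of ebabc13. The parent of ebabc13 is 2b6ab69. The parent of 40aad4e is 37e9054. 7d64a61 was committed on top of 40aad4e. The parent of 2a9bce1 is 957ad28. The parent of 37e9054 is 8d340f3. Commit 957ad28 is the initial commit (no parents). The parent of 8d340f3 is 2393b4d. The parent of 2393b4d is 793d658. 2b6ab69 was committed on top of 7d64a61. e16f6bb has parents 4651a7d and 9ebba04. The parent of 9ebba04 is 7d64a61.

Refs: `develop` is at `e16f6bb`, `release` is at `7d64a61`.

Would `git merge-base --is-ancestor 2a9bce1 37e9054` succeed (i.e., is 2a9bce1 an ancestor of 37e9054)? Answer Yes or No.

Ancestors of 37e9054 (commits reachable by following parents): {2393b4d, 2a9bce1, 37e9054, 793d658, 8d340f3, 957ad28}.
2a9bce1 is in that set, so it is an ancestor of 37e9054.

Yes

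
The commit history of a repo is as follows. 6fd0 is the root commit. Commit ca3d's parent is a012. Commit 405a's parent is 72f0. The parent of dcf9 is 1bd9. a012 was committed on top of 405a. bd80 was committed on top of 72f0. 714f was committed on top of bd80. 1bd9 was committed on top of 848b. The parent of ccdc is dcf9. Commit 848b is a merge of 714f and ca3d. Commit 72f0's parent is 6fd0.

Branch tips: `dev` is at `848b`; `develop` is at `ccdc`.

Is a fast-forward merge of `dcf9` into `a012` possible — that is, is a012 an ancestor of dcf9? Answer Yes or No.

Yes

A fast-forward from a012 to dcf9 is possible iff a012 is an ancestor of dcf9.
Ancestors of dcf9: {1bd9, 405a, 6fd0, 714f, 72f0, 848b, a012, bd80, ca3d, dcf9}.
a012 is among them, so fast-forward is possible.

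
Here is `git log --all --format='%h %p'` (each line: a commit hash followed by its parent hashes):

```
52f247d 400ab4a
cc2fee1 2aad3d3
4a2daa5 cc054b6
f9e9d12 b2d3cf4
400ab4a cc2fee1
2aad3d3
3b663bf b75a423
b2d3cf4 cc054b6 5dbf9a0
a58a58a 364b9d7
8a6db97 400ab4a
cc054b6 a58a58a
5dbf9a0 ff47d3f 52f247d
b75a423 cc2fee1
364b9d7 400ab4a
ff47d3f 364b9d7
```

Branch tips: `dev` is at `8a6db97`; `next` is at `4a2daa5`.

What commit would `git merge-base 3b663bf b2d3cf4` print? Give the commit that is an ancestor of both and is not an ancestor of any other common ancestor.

cc2fee1

Ancestors of 3b663bf: {2aad3d3, 3b663bf, b75a423, cc2fee1}.
Ancestors of b2d3cf4: {2aad3d3, 364b9d7, 400ab4a, 52f247d, 5dbf9a0, a58a58a, b2d3cf4, cc054b6, cc2fee1, ff47d3f}.
Common ancestors: {2aad3d3, cc2fee1}.
Among these, cc2fee1 is not an ancestor of any other common ancestor — it is the merge base.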